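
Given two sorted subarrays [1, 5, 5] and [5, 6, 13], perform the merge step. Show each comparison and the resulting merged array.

Merging process:

Compare 1 vs 5: take 1 from left. Merged: [1]
Compare 5 vs 5: take 5 from left. Merged: [1, 5]
Compare 5 vs 5: take 5 from left. Merged: [1, 5, 5]
Append remaining from right: [5, 6, 13]. Merged: [1, 5, 5, 5, 6, 13]

Final merged array: [1, 5, 5, 5, 6, 13]
Total comparisons: 3

The merged array is [1, 5, 5, 5, 6, 13], requiring 3 comparisons. The merge step runs in O(n) time where n is the total number of elements.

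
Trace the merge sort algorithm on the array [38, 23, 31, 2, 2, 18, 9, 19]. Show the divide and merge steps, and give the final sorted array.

Merge sort trace:

Split: [38, 23, 31, 2, 2, 18, 9, 19] -> [38, 23, 31, 2] and [2, 18, 9, 19]
  Split: [38, 23, 31, 2] -> [38, 23] and [31, 2]
    Split: [38, 23] -> [38] and [23]
    Merge: [38] + [23] -> [23, 38]
    Split: [31, 2] -> [31] and [2]
    Merge: [31] + [2] -> [2, 31]
  Merge: [23, 38] + [2, 31] -> [2, 23, 31, 38]
  Split: [2, 18, 9, 19] -> [2, 18] and [9, 19]
    Split: [2, 18] -> [2] and [18]
    Merge: [2] + [18] -> [2, 18]
    Split: [9, 19] -> [9] and [19]
    Merge: [9] + [19] -> [9, 19]
  Merge: [2, 18] + [9, 19] -> [2, 9, 18, 19]
Merge: [2, 23, 31, 38] + [2, 9, 18, 19] -> [2, 2, 9, 18, 19, 23, 31, 38]

Final sorted array: [2, 2, 9, 18, 19, 23, 31, 38]

The merge sort proceeds by recursively splitting the array and merging sorted halves.
After all merges, the sorted array is [2, 2, 9, 18, 19, 23, 31, 38].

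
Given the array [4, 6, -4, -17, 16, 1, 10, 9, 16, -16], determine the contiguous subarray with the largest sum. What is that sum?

Using Kadane's algorithm on [4, 6, -4, -17, 16, 1, 10, 9, 16, -16]:

Scanning through the array:
Position 1 (value 6): max_ending_here = 10, max_so_far = 10
Position 2 (value -4): max_ending_here = 6, max_so_far = 10
Position 3 (value -17): max_ending_here = -11, max_so_far = 10
Position 4 (value 16): max_ending_here = 16, max_so_far = 16
Position 5 (value 1): max_ending_here = 17, max_so_far = 17
Position 6 (value 10): max_ending_here = 27, max_so_far = 27
Position 7 (value 9): max_ending_here = 36, max_so_far = 36
Position 8 (value 16): max_ending_here = 52, max_so_far = 52
Position 9 (value -16): max_ending_here = 36, max_so_far = 52

Maximum subarray: [16, 1, 10, 9, 16]
Maximum sum: 52

The maximum subarray is [16, 1, 10, 9, 16] with sum 52. This subarray runs from index 4 to index 8.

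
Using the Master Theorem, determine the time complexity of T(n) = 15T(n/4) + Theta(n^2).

Master Theorem for T(n) = 15T(n/4) + O(n^2):

a = 15, b = 4, c = 2
log_b(a) = log_4(15) = 1.9534

Case 3: c = 2 > log_4(15) = 1.9534
T(n) = O(n^2) = O(n^2)

For T(n) = 15T(n/4) + O(n^2): log_4(15) = 1.9534. This is Case 3 of the Master Theorem (c > log_b(a), work dominated by root), giving O(n^2).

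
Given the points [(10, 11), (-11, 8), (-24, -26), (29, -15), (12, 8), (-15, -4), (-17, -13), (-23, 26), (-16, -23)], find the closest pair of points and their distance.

Computing all pairwise distances among 9 points:

d((10, 11), (-11, 8)) = 21.2132
d((10, 11), (-24, -26)) = 50.2494
d((10, 11), (29, -15)) = 32.2025
d((10, 11), (12, 8)) = 3.6056 <-- minimum
d((10, 11), (-15, -4)) = 29.1548
d((10, 11), (-17, -13)) = 36.1248
d((10, 11), (-23, 26)) = 36.2491
d((10, 11), (-16, -23)) = 42.8019
d((-11, 8), (-24, -26)) = 36.4005
d((-11, 8), (29, -15)) = 46.1411
d((-11, 8), (12, 8)) = 23.0
d((-11, 8), (-15, -4)) = 12.6491
d((-11, 8), (-17, -13)) = 21.8403
d((-11, 8), (-23, 26)) = 21.6333
d((-11, 8), (-16, -23)) = 31.4006
d((-24, -26), (29, -15)) = 54.1295
d((-24, -26), (12, 8)) = 49.5177
d((-24, -26), (-15, -4)) = 23.7697
d((-24, -26), (-17, -13)) = 14.7648
d((-24, -26), (-23, 26)) = 52.0096
d((-24, -26), (-16, -23)) = 8.544
d((29, -15), (12, 8)) = 28.6007
d((29, -15), (-15, -4)) = 45.3542
d((29, -15), (-17, -13)) = 46.0435
d((29, -15), (-23, 26)) = 66.2193
d((29, -15), (-16, -23)) = 45.7056
d((12, 8), (-15, -4)) = 29.5466
d((12, 8), (-17, -13)) = 35.805
d((12, 8), (-23, 26)) = 39.3573
d((12, 8), (-16, -23)) = 41.7732
d((-15, -4), (-17, -13)) = 9.2195
d((-15, -4), (-23, 26)) = 31.0483
d((-15, -4), (-16, -23)) = 19.0263
d((-17, -13), (-23, 26)) = 39.4588
d((-17, -13), (-16, -23)) = 10.0499
d((-23, 26), (-16, -23)) = 49.4975

Closest pair: (10, 11) and (12, 8) with distance 3.6056

The closest pair is (10, 11) and (12, 8) with Euclidean distance 3.6056. For 9 points, brute-force pairwise comparison is shown above. For large n, the divide-and-conquer algorithm (sort by x, recurse on halves, check the dividing strip) achieves O(n log n).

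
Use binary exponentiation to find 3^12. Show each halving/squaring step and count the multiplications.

Computing 3^12 by squaring (build up from 3^1; each line after the first costs one multiplication):

3^1 = 3
3^2 = (3^1)^2 = 3^2 = 9
3^3 = 3 * 3^2 = 3 * 9 = 27
3^6 = (3^3)^2 = 27^2 = 729
3^12 = (3^6)^2 = 729^2 = 531441

Result: 531441
Multiplications needed: 4 (4 lines after 3^1)

3^12 = 531441. Using exponentiation by squaring, this requires 4 multiplications. The key idea: if the exponent is even, square the half-power; if odd, multiply by the base once.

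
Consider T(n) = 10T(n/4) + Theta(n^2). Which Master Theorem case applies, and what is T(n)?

Master Theorem for T(n) = 10T(n/4) + O(n^2):

a = 10, b = 4, c = 2
log_b(a) = log_4(10) = 1.6610

Case 3: c = 2 > log_4(10) = 1.6610
T(n) = O(n^2) = O(n^2)

For T(n) = 10T(n/4) + O(n^2): log_4(10) = 1.6610. This is Case 3 of the Master Theorem (c > log_b(a), work dominated by root), giving O(n^2).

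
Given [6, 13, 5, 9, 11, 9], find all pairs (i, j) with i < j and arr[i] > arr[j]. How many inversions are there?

Finding inversions in [6, 13, 5, 9, 11, 9]:

(0, 2): arr[0]=6 > arr[2]=5
(1, 2): arr[1]=13 > arr[2]=5
(1, 3): arr[1]=13 > arr[3]=9
(1, 4): arr[1]=13 > arr[4]=11
(1, 5): arr[1]=13 > arr[5]=9
(4, 5): arr[4]=11 > arr[5]=9

Total inversions: 6

The array has 6 inversion(s): (0,2), (1,2), (1,3), (1,4), (1,5), (4,5). Each pair (i,j) satisfies i < j and arr[i] > arr[j].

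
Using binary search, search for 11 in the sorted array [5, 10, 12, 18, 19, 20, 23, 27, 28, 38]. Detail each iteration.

Binary search for 11 in [5, 10, 12, 18, 19, 20, 23, 27, 28, 38]:

lo=0, hi=9, mid=4, arr[mid]=19 -> 19 > 11, search left half
lo=0, hi=3, mid=1, arr[mid]=10 -> 10 < 11, search right half
lo=2, hi=3, mid=2, arr[mid]=12 -> 12 > 11, search left half
lo=2 > hi=1, target 11 not found

Binary search determines that 11 is not in the array after 3 comparisons. The search space was exhausted without finding the target.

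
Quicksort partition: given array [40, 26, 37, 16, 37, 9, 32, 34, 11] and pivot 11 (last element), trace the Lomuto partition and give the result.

Lomuto partition with pivot = 11:

Initial array: [40, 26, 37, 16, 37, 9, 32, 34, 11]

arr[0]=40 > 11: no swap
arr[1]=26 > 11: no swap
arr[2]=37 > 11: no swap
arr[3]=16 > 11: no swap
arr[4]=37 > 11: no swap
arr[5]=9 <= 11: swap with position 0, array becomes [9, 26, 37, 16, 37, 40, 32, 34, 11]
arr[6]=32 > 11: no swap
arr[7]=34 > 11: no swap

Place pivot at position 1: [9, 11, 37, 16, 37, 40, 32, 34, 26]
Pivot position: 1

After partitioning with pivot 11, the array becomes [9, 11, 37, 16, 37, 40, 32, 34, 26]. The pivot is placed at index 1. All elements to the left of the pivot are <= 11, and all elements to the right are > 11.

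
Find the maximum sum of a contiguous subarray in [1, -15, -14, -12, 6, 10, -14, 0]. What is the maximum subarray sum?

Using Kadane's algorithm on [1, -15, -14, -12, 6, 10, -14, 0]:

Scanning through the array:
Position 1 (value -15): max_ending_here = -14, max_so_far = 1
Position 2 (value -14): max_ending_here = -14, max_so_far = 1
Position 3 (value -12): max_ending_here = -12, max_so_far = 1
Position 4 (value 6): max_ending_here = 6, max_so_far = 6
Position 5 (value 10): max_ending_here = 16, max_so_far = 16
Position 6 (value -14): max_ending_here = 2, max_so_far = 16
Position 7 (value 0): max_ending_here = 2, max_so_far = 16

Maximum subarray: [6, 10]
Maximum sum: 16

The maximum subarray is [6, 10] with sum 16. This subarray runs from index 4 to index 5.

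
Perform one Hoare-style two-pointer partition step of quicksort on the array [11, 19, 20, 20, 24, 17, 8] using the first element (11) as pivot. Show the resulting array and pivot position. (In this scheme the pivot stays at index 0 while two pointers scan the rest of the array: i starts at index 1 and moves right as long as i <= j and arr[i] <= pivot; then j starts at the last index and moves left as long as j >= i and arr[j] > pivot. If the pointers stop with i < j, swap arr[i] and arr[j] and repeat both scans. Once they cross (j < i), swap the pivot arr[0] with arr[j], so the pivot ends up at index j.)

Hoare-style two-pointer partition with pivot = 11:

Initial array: [11, 19, 20, 20, 24, 17, 8]

Pointers start at i = 1, j = 6.
i stops at index 1 (arr[1]=19 > 11), j stops at index 6 (arr[6]=8 <= 11): swap arr[1] and arr[6], array becomes [11, 8, 20, 20, 24, 17, 19]
i ends at 2, j ends at 1: the pointers have crossed (j < i), so scanning stops.

Swap pivot arr[0] with arr[1] to place pivot at position 1: [8, 11, 20, 20, 24, 17, 19]
Pivot position: 1

After partitioning with pivot 11, the array becomes [8, 11, 20, 20, 24, 17, 19]. The pivot is placed at index 1. All elements to the left of the pivot are <= 11, and all elements to the right are > 11.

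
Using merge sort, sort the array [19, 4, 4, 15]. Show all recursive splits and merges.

Merge sort trace:

Split: [19, 4, 4, 15] -> [19, 4] and [4, 15]
  Split: [19, 4] -> [19] and [4]
  Merge: [19] + [4] -> [4, 19]
  Split: [4, 15] -> [4] and [15]
  Merge: [4] + [15] -> [4, 15]
Merge: [4, 19] + [4, 15] -> [4, 4, 15, 19]

Final sorted array: [4, 4, 15, 19]

The merge sort proceeds by recursively splitting the array and merging sorted halves.
After all merges, the sorted array is [4, 4, 15, 19].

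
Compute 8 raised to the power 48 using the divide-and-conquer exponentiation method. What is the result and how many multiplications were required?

Computing 8^48 by squaring (build up from 8^1; each line after the first costs one multiplication):

8^1 = 8
8^2 = (8^1)^2 = 8^2 = 64
8^3 = 8 * 8^2 = 8 * 64 = 512
8^6 = (8^3)^2 = 512^2 = 262144
8^12 = (8^6)^2 = 262144^2 = 68719476736
8^24 = (8^12)^2 = 68719476736^2 = 4722366482869645213696
8^48 = (8^24)^2 = 4722366482869645213696^2 = 22300745198530623141535718272648361505980416

Result: 22300745198530623141535718272648361505980416
Multiplications needed: 6 (6 lines after 8^1)

8^48 = 22300745198530623141535718272648361505980416. Using exponentiation by squaring, this requires 6 multiplications. The key idea: if the exponent is even, square the half-power; if odd, multiply by the base once.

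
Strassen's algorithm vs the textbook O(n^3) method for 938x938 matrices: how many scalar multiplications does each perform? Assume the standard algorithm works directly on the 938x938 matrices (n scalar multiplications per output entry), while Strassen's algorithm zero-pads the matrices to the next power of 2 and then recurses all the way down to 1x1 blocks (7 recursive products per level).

Matrix multiplication for 938x938 matrices:

Strassen's algorithm requires power-of-2 dimensions. Pad 938x938 to 1024x1024 (next power of 2).

Standard algorithm: 938^3 = 825293672 multiplications
Strassen's algorithm: 7^(log2(1024)) = 7^10 = 282475249 multiplications
Savings: 825293672 - 282475249 = 542818423 multiplications

Standard: 825293672 multiplications (938^3). Strassen: 282475249 multiplications (7^10, after padding to 1024x1024). Strassen reduces 8 recursive multiplications to 7 at each level.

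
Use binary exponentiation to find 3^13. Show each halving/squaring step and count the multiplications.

Computing 3^13 by squaring (build up from 3^1; each line after the first costs one multiplication):

3^1 = 3
3^2 = (3^1)^2 = 3^2 = 9
3^3 = 3 * 3^2 = 3 * 9 = 27
3^6 = (3^3)^2 = 27^2 = 729
3^12 = (3^6)^2 = 729^2 = 531441
3^13 = 3 * 3^12 = 3 * 531441 = 1594323

Result: 1594323
Multiplications needed: 5 (5 lines after 3^1)

3^13 = 1594323. Using exponentiation by squaring, this requires 5 multiplications. The key idea: if the exponent is even, square the half-power; if odd, multiply by the base once.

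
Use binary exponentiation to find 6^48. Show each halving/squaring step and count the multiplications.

Computing 6^48 by squaring (build up from 6^1; each line after the first costs one multiplication):

6^1 = 6
6^2 = (6^1)^2 = 6^2 = 36
6^3 = 6 * 6^2 = 6 * 36 = 216
6^6 = (6^3)^2 = 216^2 = 46656
6^12 = (6^6)^2 = 46656^2 = 2176782336
6^24 = (6^12)^2 = 2176782336^2 = 4738381338321616896
6^48 = (6^24)^2 = 4738381338321616896^2 = 22452257707354557240087211123792674816

Result: 22452257707354557240087211123792674816
Multiplications needed: 6 (6 lines after 6^1)

6^48 = 22452257707354557240087211123792674816. Using exponentiation by squaring, this requires 6 multiplications. The key idea: if the exponent is even, square the half-power; if odd, multiply by the base once.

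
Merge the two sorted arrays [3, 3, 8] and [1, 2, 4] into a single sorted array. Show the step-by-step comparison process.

Merging process:

Compare 3 vs 1: take 1 from right. Merged: [1]
Compare 3 vs 2: take 2 from right. Merged: [1, 2]
Compare 3 vs 4: take 3 from left. Merged: [1, 2, 3]
Compare 3 vs 4: take 3 from left. Merged: [1, 2, 3, 3]
Compare 8 vs 4: take 4 from right. Merged: [1, 2, 3, 3, 4]
Append remaining from left: [8]. Merged: [1, 2, 3, 3, 4, 8]

Final merged array: [1, 2, 3, 3, 4, 8]
Total comparisons: 5

The merged array is [1, 2, 3, 3, 4, 8], requiring 5 comparisons. The merge step runs in O(n) time where n is the total number of elements.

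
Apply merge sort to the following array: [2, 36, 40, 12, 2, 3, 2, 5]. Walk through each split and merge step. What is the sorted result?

Merge sort trace:

Split: [2, 36, 40, 12, 2, 3, 2, 5] -> [2, 36, 40, 12] and [2, 3, 2, 5]
  Split: [2, 36, 40, 12] -> [2, 36] and [40, 12]
    Split: [2, 36] -> [2] and [36]
    Merge: [2] + [36] -> [2, 36]
    Split: [40, 12] -> [40] and [12]
    Merge: [40] + [12] -> [12, 40]
  Merge: [2, 36] + [12, 40] -> [2, 12, 36, 40]
  Split: [2, 3, 2, 5] -> [2, 3] and [2, 5]
    Split: [2, 3] -> [2] and [3]
    Merge: [2] + [3] -> [2, 3]
    Split: [2, 5] -> [2] and [5]
    Merge: [2] + [5] -> [2, 5]
  Merge: [2, 3] + [2, 5] -> [2, 2, 3, 5]
Merge: [2, 12, 36, 40] + [2, 2, 3, 5] -> [2, 2, 2, 3, 5, 12, 36, 40]

Final sorted array: [2, 2, 2, 3, 5, 12, 36, 40]

The merge sort proceeds by recursively splitting the array and merging sorted halves.
After all merges, the sorted array is [2, 2, 2, 3, 5, 12, 36, 40].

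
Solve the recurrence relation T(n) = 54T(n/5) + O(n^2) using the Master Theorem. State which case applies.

Master Theorem for T(n) = 54T(n/5) + O(n^2):

a = 54, b = 5, c = 2
log_b(a) = log_5(54) = 2.4785

Case 1: c = 2 < log_5(54) = 2.4785
T(n) = O(n^(log_5 54))

For T(n) = 54T(n/5) + O(n^2): log_5(54) = 2.4785. This is Case 1 of the Master Theorem (c < log_b(a), work dominated by leaves), giving O(n^(log_5 54)).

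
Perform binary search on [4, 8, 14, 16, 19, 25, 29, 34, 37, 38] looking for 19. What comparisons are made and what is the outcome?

Binary search for 19 in [4, 8, 14, 16, 19, 25, 29, 34, 37, 38]:

lo=0, hi=9, mid=4, arr[mid]=19 -> Found target at index 4!

Binary search finds 19 at index 4 after 1 comparisons. The search repeatedly halves the search space by comparing with the middle element.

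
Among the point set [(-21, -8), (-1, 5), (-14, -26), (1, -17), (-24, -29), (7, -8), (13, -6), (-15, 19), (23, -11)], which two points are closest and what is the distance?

Computing all pairwise distances among 9 points:

d((-21, -8), (-1, 5)) = 23.8537
d((-21, -8), (-14, -26)) = 19.3132
d((-21, -8), (1, -17)) = 23.7697
d((-21, -8), (-24, -29)) = 21.2132
d((-21, -8), (7, -8)) = 28.0
d((-21, -8), (13, -6)) = 34.0588
d((-21, -8), (-15, 19)) = 27.6586
d((-21, -8), (23, -11)) = 44.1022
d((-1, 5), (-14, -26)) = 33.6155
d((-1, 5), (1, -17)) = 22.0907
d((-1, 5), (-24, -29)) = 41.0488
d((-1, 5), (7, -8)) = 15.2643
d((-1, 5), (13, -6)) = 17.8045
d((-1, 5), (-15, 19)) = 19.799
d((-1, 5), (23, -11)) = 28.8444
d((-14, -26), (1, -17)) = 17.4929
d((-14, -26), (-24, -29)) = 10.4403
d((-14, -26), (7, -8)) = 27.6586
d((-14, -26), (13, -6)) = 33.6006
d((-14, -26), (-15, 19)) = 45.0111
d((-14, -26), (23, -11)) = 39.9249
d((1, -17), (-24, -29)) = 27.7308
d((1, -17), (7, -8)) = 10.8167
d((1, -17), (13, -6)) = 16.2788
d((1, -17), (-15, 19)) = 39.3954
d((1, -17), (23, -11)) = 22.8035
d((-24, -29), (7, -8)) = 37.4433
d((-24, -29), (13, -6)) = 43.566
d((-24, -29), (-15, 19)) = 48.8365
d((-24, -29), (23, -11)) = 50.3289
d((7, -8), (13, -6)) = 6.3246 <-- minimum
d((7, -8), (-15, 19)) = 34.8281
d((7, -8), (23, -11)) = 16.2788
d((13, -6), (-15, 19)) = 37.5366
d((13, -6), (23, -11)) = 11.1803
d((-15, 19), (23, -11)) = 48.4149

Closest pair: (7, -8) and (13, -6) with distance 6.3246

The closest pair is (7, -8) and (13, -6) with Euclidean distance 6.3246. For 9 points, brute-force pairwise comparison is shown above. For large n, the divide-and-conquer algorithm (sort by x, recurse on halves, check the dividing strip) achieves O(n log n).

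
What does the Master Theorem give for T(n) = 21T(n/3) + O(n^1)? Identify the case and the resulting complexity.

Master Theorem for T(n) = 21T(n/3) + O(n^1):

a = 21, b = 3, c = 1
log_b(a) = log_3(21) = 2.7712

Case 1: c = 1 < log_3(21) = 2.7712
T(n) = O(n^(log_3 21))

For T(n) = 21T(n/3) + O(n^1): log_3(21) = 2.7712. This is Case 1 of the Master Theorem (c < log_b(a), work dominated by leaves), giving O(n^(log_3 21)).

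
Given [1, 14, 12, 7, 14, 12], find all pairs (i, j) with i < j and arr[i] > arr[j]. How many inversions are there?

Finding inversions in [1, 14, 12, 7, 14, 12]:

(1, 2): arr[1]=14 > arr[2]=12
(1, 3): arr[1]=14 > arr[3]=7
(1, 5): arr[1]=14 > arr[5]=12
(2, 3): arr[2]=12 > arr[3]=7
(4, 5): arr[4]=14 > arr[5]=12

Total inversions: 5

The array has 5 inversion(s): (1,2), (1,3), (1,5), (2,3), (4,5). Each pair (i,j) satisfies i < j and arr[i] > arr[j].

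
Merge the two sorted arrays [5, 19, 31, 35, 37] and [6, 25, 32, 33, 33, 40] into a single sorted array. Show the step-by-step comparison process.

Merging process:

Compare 5 vs 6: take 5 from left. Merged: [5]
Compare 19 vs 6: take 6 from right. Merged: [5, 6]
Compare 19 vs 25: take 19 from left. Merged: [5, 6, 19]
Compare 31 vs 25: take 25 from right. Merged: [5, 6, 19, 25]
Compare 31 vs 32: take 31 from left. Merged: [5, 6, 19, 25, 31]
Compare 35 vs 32: take 32 from right. Merged: [5, 6, 19, 25, 31, 32]
Compare 35 vs 33: take 33 from right. Merged: [5, 6, 19, 25, 31, 32, 33]
Compare 35 vs 33: take 33 from right. Merged: [5, 6, 19, 25, 31, 32, 33, 33]
Compare 35 vs 40: take 35 from left. Merged: [5, 6, 19, 25, 31, 32, 33, 33, 35]
Compare 37 vs 40: take 37 from left. Merged: [5, 6, 19, 25, 31, 32, 33, 33, 35, 37]
Append remaining from right: [40]. Merged: [5, 6, 19, 25, 31, 32, 33, 33, 35, 37, 40]

Final merged array: [5, 6, 19, 25, 31, 32, 33, 33, 35, 37, 40]
Total comparisons: 10

The merged array is [5, 6, 19, 25, 31, 32, 33, 33, 35, 37, 40], requiring 10 comparisons. The merge step runs in O(n) time where n is the total number of elements.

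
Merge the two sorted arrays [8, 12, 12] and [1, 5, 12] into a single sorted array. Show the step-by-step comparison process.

Merging process:

Compare 8 vs 1: take 1 from right. Merged: [1]
Compare 8 vs 5: take 5 from right. Merged: [1, 5]
Compare 8 vs 12: take 8 from left. Merged: [1, 5, 8]
Compare 12 vs 12: take 12 from left. Merged: [1, 5, 8, 12]
Compare 12 vs 12: take 12 from left. Merged: [1, 5, 8, 12, 12]
Append remaining from right: [12]. Merged: [1, 5, 8, 12, 12, 12]

Final merged array: [1, 5, 8, 12, 12, 12]
Total comparisons: 5

The merged array is [1, 5, 8, 12, 12, 12], requiring 5 comparisons. The merge step runs in O(n) time where n is the total number of elements.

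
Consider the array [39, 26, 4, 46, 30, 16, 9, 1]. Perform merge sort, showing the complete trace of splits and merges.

Merge sort trace:

Split: [39, 26, 4, 46, 30, 16, 9, 1] -> [39, 26, 4, 46] and [30, 16, 9, 1]
  Split: [39, 26, 4, 46] -> [39, 26] and [4, 46]
    Split: [39, 26] -> [39] and [26]
    Merge: [39] + [26] -> [26, 39]
    Split: [4, 46] -> [4] and [46]
    Merge: [4] + [46] -> [4, 46]
  Merge: [26, 39] + [4, 46] -> [4, 26, 39, 46]
  Split: [30, 16, 9, 1] -> [30, 16] and [9, 1]
    Split: [30, 16] -> [30] and [16]
    Merge: [30] + [16] -> [16, 30]
    Split: [9, 1] -> [9] and [1]
    Merge: [9] + [1] -> [1, 9]
  Merge: [16, 30] + [1, 9] -> [1, 9, 16, 30]
Merge: [4, 26, 39, 46] + [1, 9, 16, 30] -> [1, 4, 9, 16, 26, 30, 39, 46]

Final sorted array: [1, 4, 9, 16, 26, 30, 39, 46]

The merge sort proceeds by recursively splitting the array and merging sorted halves.
After all merges, the sorted array is [1, 4, 9, 16, 26, 30, 39, 46].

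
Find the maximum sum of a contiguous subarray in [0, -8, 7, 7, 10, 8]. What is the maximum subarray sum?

Using Kadane's algorithm on [0, -8, 7, 7, 10, 8]:

Scanning through the array:
Position 1 (value -8): max_ending_here = -8, max_so_far = 0
Position 2 (value 7): max_ending_here = 7, max_so_far = 7
Position 3 (value 7): max_ending_here = 14, max_so_far = 14
Position 4 (value 10): max_ending_here = 24, max_so_far = 24
Position 5 (value 8): max_ending_here = 32, max_so_far = 32

Maximum subarray: [7, 7, 10, 8]
Maximum sum: 32

The maximum subarray is [7, 7, 10, 8] with sum 32. This subarray runs from index 2 to index 5.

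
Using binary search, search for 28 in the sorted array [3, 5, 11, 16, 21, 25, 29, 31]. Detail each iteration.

Binary search for 28 in [3, 5, 11, 16, 21, 25, 29, 31]:

lo=0, hi=7, mid=3, arr[mid]=16 -> 16 < 28, search right half
lo=4, hi=7, mid=5, arr[mid]=25 -> 25 < 28, search right half
lo=6, hi=7, mid=6, arr[mid]=29 -> 29 > 28, search left half
lo=6 > hi=5, target 28 not found

Binary search determines that 28 is not in the array after 3 comparisons. The search space was exhausted without finding the target.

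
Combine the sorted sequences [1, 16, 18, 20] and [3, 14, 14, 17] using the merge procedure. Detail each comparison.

Merging process:

Compare 1 vs 3: take 1 from left. Merged: [1]
Compare 16 vs 3: take 3 from right. Merged: [1, 3]
Compare 16 vs 14: take 14 from right. Merged: [1, 3, 14]
Compare 16 vs 14: take 14 from right. Merged: [1, 3, 14, 14]
Compare 16 vs 17: take 16 from left. Merged: [1, 3, 14, 14, 16]
Compare 18 vs 17: take 17 from right. Merged: [1, 3, 14, 14, 16, 17]
Append remaining from left: [18, 20]. Merged: [1, 3, 14, 14, 16, 17, 18, 20]

Final merged array: [1, 3, 14, 14, 16, 17, 18, 20]
Total comparisons: 6

The merged array is [1, 3, 14, 14, 16, 17, 18, 20], requiring 6 comparisons. The merge step runs in O(n) time where n is the total number of elements.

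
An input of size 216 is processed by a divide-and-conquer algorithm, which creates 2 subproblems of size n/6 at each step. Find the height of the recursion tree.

For divide and conquer with division factor 6:

Problem sizes at each level:
Level 0: 216
Level 1: 36
Level 2: 6
Level 3: 1

The root is level 0 and the size-1 base case is level 3 (the tree spans levels 0 through 3, i.e. 4 levels counting the root), so the depth is the number of divisions: log_6(216) = 3

The recursion tree depth is log_6(216) = 3. At each level, the problem size is divided by 6, so it takes 3 divisions to reduce to a base case of size 1. The algorithm makes 2 recursive calls at each level.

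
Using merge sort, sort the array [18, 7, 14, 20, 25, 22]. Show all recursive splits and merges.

Merge sort trace:

Split: [18, 7, 14, 20, 25, 22] -> [18, 7, 14] and [20, 25, 22]
  Split: [18, 7, 14] -> [18] and [7, 14]
    Split: [7, 14] -> [7] and [14]
    Merge: [7] + [14] -> [7, 14]
  Merge: [18] + [7, 14] -> [7, 14, 18]
  Split: [20, 25, 22] -> [20] and [25, 22]
    Split: [25, 22] -> [25] and [22]
    Merge: [25] + [22] -> [22, 25]
  Merge: [20] + [22, 25] -> [20, 22, 25]
Merge: [7, 14, 18] + [20, 22, 25] -> [7, 14, 18, 20, 22, 25]

Final sorted array: [7, 14, 18, 20, 22, 25]

The merge sort proceeds by recursively splitting the array and merging sorted halves.
After all merges, the sorted array is [7, 14, 18, 20, 22, 25].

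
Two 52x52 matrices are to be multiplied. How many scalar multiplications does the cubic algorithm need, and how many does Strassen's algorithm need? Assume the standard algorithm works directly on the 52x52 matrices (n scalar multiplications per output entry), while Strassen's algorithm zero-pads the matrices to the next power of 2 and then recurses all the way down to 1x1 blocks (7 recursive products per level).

Matrix multiplication for 52x52 matrices:

Strassen's algorithm requires power-of-2 dimensions. Pad 52x52 to 64x64 (next power of 2).

Standard algorithm: 52^3 = 140608 multiplications
Strassen's algorithm: 7^(log2(64)) = 7^6 = 117649 multiplications
Savings: 140608 - 117649 = 22959 multiplications

Standard: 140608 multiplications (52^3). Strassen: 117649 multiplications (7^6, after padding to 64x64). Strassen reduces 8 recursive multiplications to 7 at each level.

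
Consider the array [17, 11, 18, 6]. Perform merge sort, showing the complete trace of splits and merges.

Merge sort trace:

Split: [17, 11, 18, 6] -> [17, 11] and [18, 6]
  Split: [17, 11] -> [17] and [11]
  Merge: [17] + [11] -> [11, 17]
  Split: [18, 6] -> [18] and [6]
  Merge: [18] + [6] -> [6, 18]
Merge: [11, 17] + [6, 18] -> [6, 11, 17, 18]

Final sorted array: [6, 11, 17, 18]

The merge sort proceeds by recursively splitting the array and merging sorted halves.
After all merges, the sorted array is [6, 11, 17, 18].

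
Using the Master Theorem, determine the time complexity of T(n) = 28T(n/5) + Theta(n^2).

Master Theorem for T(n) = 28T(n/5) + O(n^2):

a = 28, b = 5, c = 2
log_b(a) = log_5(28) = 2.0704

Case 1: c = 2 < log_5(28) = 2.0704
T(n) = O(n^(log_5 28))

For T(n) = 28T(n/5) + O(n^2): log_5(28) = 2.0704. This is Case 1 of the Master Theorem (c < log_b(a), work dominated by leaves), giving O(n^(log_5 28)).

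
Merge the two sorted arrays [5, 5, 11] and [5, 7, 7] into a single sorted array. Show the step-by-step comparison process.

Merging process:

Compare 5 vs 5: take 5 from left. Merged: [5]
Compare 5 vs 5: take 5 from left. Merged: [5, 5]
Compare 11 vs 5: take 5 from right. Merged: [5, 5, 5]
Compare 11 vs 7: take 7 from right. Merged: [5, 5, 5, 7]
Compare 11 vs 7: take 7 from right. Merged: [5, 5, 5, 7, 7]
Append remaining from left: [11]. Merged: [5, 5, 5, 7, 7, 11]

Final merged array: [5, 5, 5, 7, 7, 11]
Total comparisons: 5

The merged array is [5, 5, 5, 7, 7, 11], requiring 5 comparisons. The merge step runs in O(n) time where n is the total number of elements.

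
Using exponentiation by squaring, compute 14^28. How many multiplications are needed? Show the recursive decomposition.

Computing 14^28 by squaring (build up from 14^1; each line after the first costs one multiplication):

14^1 = 14
14^2 = (14^1)^2 = 14^2 = 196
14^3 = 14 * 14^2 = 14 * 196 = 2744
14^6 = (14^3)^2 = 2744^2 = 7529536
14^7 = 14 * 14^6 = 14 * 7529536 = 105413504
14^14 = (14^7)^2 = 105413504^2 = 11112006825558016
14^28 = (14^14)^2 = 11112006825558016^2 = 123476695691247935826229781856256

Result: 123476695691247935826229781856256
Multiplications needed: 6 (6 lines after 14^1)

14^28 = 123476695691247935826229781856256. Using exponentiation by squaring, this requires 6 multiplications. The key idea: if the exponent is even, square the half-power; if odd, multiply by the base once.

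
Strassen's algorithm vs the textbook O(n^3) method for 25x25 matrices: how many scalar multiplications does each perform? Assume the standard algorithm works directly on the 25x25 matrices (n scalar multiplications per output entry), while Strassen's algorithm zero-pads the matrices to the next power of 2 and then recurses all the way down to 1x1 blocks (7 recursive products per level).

Matrix multiplication for 25x25 matrices:

Strassen's algorithm requires power-of-2 dimensions. Pad 25x25 to 32x32 (next power of 2).

Standard algorithm: 25^3 = 15625 multiplications
Strassen's algorithm: 7^(log2(32)) = 7^5 = 16807 multiplications
Difference: 15625 - 16807 = -1182 (Strassen uses MORE here due to padding overhead — for small or just-over-power-of-2 n, padding can outweigh the per-level savings)

Standard: 15625 multiplications (25^3). Strassen: 16807 multiplications (7^5, after padding to 32x32). Strassen reduces 8 recursive multiplications to 7 at each level.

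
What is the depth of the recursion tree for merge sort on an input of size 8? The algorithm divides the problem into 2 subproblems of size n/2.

For divide and conquer with division factor 2:

Problem sizes at each level:
Level 0: 8
Level 1: 4
Level 2: 2
Level 3: 1

The root is level 0 and the size-1 base case is level 3 (the tree spans levels 0 through 3, i.e. 4 levels counting the root), so the depth is the number of divisions: log_2(8) = 3

The recursion tree depth is log_2(8) = 3. At each level, the problem size is divided by 2, so it takes 3 divisions to reduce to a base case of size 1. The algorithm makes 2 recursive calls at each level.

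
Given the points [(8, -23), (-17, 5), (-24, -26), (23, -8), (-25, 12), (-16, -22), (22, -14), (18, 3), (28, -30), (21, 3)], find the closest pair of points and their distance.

Computing all pairwise distances among 10 points:

d((8, -23), (-17, 5)) = 37.5366
d((8, -23), (-24, -26)) = 32.1403
d((8, -23), (23, -8)) = 21.2132
d((8, -23), (-25, 12)) = 48.1041
d((8, -23), (-16, -22)) = 24.0208
d((8, -23), (22, -14)) = 16.6433
d((8, -23), (18, 3)) = 27.8568
d((8, -23), (28, -30)) = 21.1896
d((8, -23), (21, 3)) = 29.0689
d((-17, 5), (-24, -26)) = 31.7805
d((-17, 5), (23, -8)) = 42.0595
d((-17, 5), (-25, 12)) = 10.6301
d((-17, 5), (-16, -22)) = 27.0185
d((-17, 5), (22, -14)) = 43.382
d((-17, 5), (18, 3)) = 35.0571
d((-17, 5), (28, -30)) = 57.0088
d((-17, 5), (21, 3)) = 38.0526
d((-24, -26), (23, -8)) = 50.3289
d((-24, -26), (-25, 12)) = 38.0132
d((-24, -26), (-16, -22)) = 8.9443
d((-24, -26), (22, -14)) = 47.5395
d((-24, -26), (18, 3)) = 51.0392
d((-24, -26), (28, -30)) = 52.1536
d((-24, -26), (21, 3)) = 53.535
d((23, -8), (-25, 12)) = 52.0
d((23, -8), (-16, -22)) = 41.4367
d((23, -8), (22, -14)) = 6.0828
d((23, -8), (18, 3)) = 12.083
d((23, -8), (28, -30)) = 22.561
d((23, -8), (21, 3)) = 11.1803
d((-25, 12), (-16, -22)) = 35.171
d((-25, 12), (22, -14)) = 53.7122
d((-25, 12), (18, 3)) = 43.9318
d((-25, 12), (28, -30)) = 67.624
d((-25, 12), (21, 3)) = 46.8722
d((-16, -22), (22, -14)) = 38.833
d((-16, -22), (18, 3)) = 42.2019
d((-16, -22), (28, -30)) = 44.7214
d((-16, -22), (21, 3)) = 44.6542
d((22, -14), (18, 3)) = 17.4642
d((22, -14), (28, -30)) = 17.088
d((22, -14), (21, 3)) = 17.0294
d((18, 3), (28, -30)) = 34.4819
d((18, 3), (21, 3)) = 3.0 <-- minimum
d((28, -30), (21, 3)) = 33.7343

Closest pair: (18, 3) and (21, 3) with distance 3.0

The closest pair is (18, 3) and (21, 3) with Euclidean distance 3.0. For 10 points, brute-force pairwise comparison is shown above. For large n, the divide-and-conquer algorithm (sort by x, recurse on halves, check the dividing strip) achieves O(n log n).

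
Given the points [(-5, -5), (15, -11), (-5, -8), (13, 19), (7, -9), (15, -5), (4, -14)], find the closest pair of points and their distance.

Computing all pairwise distances among 7 points:

d((-5, -5), (15, -11)) = 20.8806
d((-5, -5), (-5, -8)) = 3.0 <-- minimum
d((-5, -5), (13, 19)) = 30.0
d((-5, -5), (7, -9)) = 12.6491
d((-5, -5), (15, -5)) = 20.0
d((-5, -5), (4, -14)) = 12.7279
d((15, -11), (-5, -8)) = 20.2237
d((15, -11), (13, 19)) = 30.0666
d((15, -11), (7, -9)) = 8.2462
d((15, -11), (15, -5)) = 6.0
d((15, -11), (4, -14)) = 11.4018
d((-5, -8), (13, 19)) = 32.45
d((-5, -8), (7, -9)) = 12.0416
d((-5, -8), (15, -5)) = 20.2237
d((-5, -8), (4, -14)) = 10.8167
d((13, 19), (7, -9)) = 28.6356
d((13, 19), (15, -5)) = 24.0832
d((13, 19), (4, -14)) = 34.2053
d((7, -9), (15, -5)) = 8.9443
d((7, -9), (4, -14)) = 5.831
d((15, -5), (4, -14)) = 14.2127

Closest pair: (-5, -5) and (-5, -8) with distance 3.0

The closest pair is (-5, -5) and (-5, -8) with Euclidean distance 3.0. For 7 points, brute-force pairwise comparison is shown above. For large n, the divide-and-conquer algorithm (sort by x, recurse on halves, check the dividing strip) achieves O(n log n).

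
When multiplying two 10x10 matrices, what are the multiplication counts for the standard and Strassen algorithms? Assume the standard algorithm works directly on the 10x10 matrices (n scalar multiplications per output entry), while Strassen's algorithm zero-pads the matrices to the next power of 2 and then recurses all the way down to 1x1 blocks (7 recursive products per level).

Matrix multiplication for 10x10 matrices:

Strassen's algorithm requires power-of-2 dimensions. Pad 10x10 to 16x16 (next power of 2).

Standard algorithm: 10^3 = 1000 multiplications
Strassen's algorithm: 7^(log2(16)) = 7^4 = 2401 multiplications
Difference: 1000 - 2401 = -1401 (Strassen uses MORE here due to padding overhead — for small or just-over-power-of-2 n, padding can outweigh the per-level savings)

Standard: 1000 multiplications (10^3). Strassen: 2401 multiplications (7^4, after padding to 16x16). Strassen reduces 8 recursive multiplications to 7 at each level.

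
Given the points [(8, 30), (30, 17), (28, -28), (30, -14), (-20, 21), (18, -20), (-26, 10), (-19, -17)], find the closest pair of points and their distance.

Computing all pairwise distances among 8 points:

d((8, 30), (30, 17)) = 25.5539
d((8, 30), (28, -28)) = 61.3514
d((8, 30), (30, -14)) = 49.1935
d((8, 30), (-20, 21)) = 29.4109
d((8, 30), (18, -20)) = 50.9902
d((8, 30), (-26, 10)) = 39.4462
d((8, 30), (-19, -17)) = 54.2033
d((30, 17), (28, -28)) = 45.0444
d((30, 17), (30, -14)) = 31.0
d((30, 17), (-20, 21)) = 50.1597
d((30, 17), (18, -20)) = 38.8973
d((30, 17), (-26, 10)) = 56.4358
d((30, 17), (-19, -17)) = 59.6406
d((28, -28), (30, -14)) = 14.1421
d((28, -28), (-20, 21)) = 68.593
d((28, -28), (18, -20)) = 12.8062
d((28, -28), (-26, 10)) = 66.0303
d((28, -28), (-19, -17)) = 48.2701
d((30, -14), (-20, 21)) = 61.0328
d((30, -14), (18, -20)) = 13.4164
d((30, -14), (-26, 10)) = 60.9262
d((30, -14), (-19, -17)) = 49.0918
d((-20, 21), (18, -20)) = 55.9017
d((-20, 21), (-26, 10)) = 12.53 <-- minimum
d((-20, 21), (-19, -17)) = 38.0132
d((18, -20), (-26, 10)) = 53.2541
d((18, -20), (-19, -17)) = 37.1214
d((-26, 10), (-19, -17)) = 27.8927

Closest pair: (-20, 21) and (-26, 10) with distance 12.53

The closest pair is (-20, 21) and (-26, 10) with Euclidean distance 12.53. For 8 points, brute-force pairwise comparison is shown above. For large n, the divide-and-conquer algorithm (sort by x, recurse on halves, check the dividing strip) achieves O(n log n).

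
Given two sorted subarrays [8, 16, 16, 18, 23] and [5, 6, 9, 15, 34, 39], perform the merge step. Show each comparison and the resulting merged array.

Merging process:

Compare 8 vs 5: take 5 from right. Merged: [5]
Compare 8 vs 6: take 6 from right. Merged: [5, 6]
Compare 8 vs 9: take 8 from left. Merged: [5, 6, 8]
Compare 16 vs 9: take 9 from right. Merged: [5, 6, 8, 9]
Compare 16 vs 15: take 15 from right. Merged: [5, 6, 8, 9, 15]
Compare 16 vs 34: take 16 from left. Merged: [5, 6, 8, 9, 15, 16]
Compare 16 vs 34: take 16 from left. Merged: [5, 6, 8, 9, 15, 16, 16]
Compare 18 vs 34: take 18 from left. Merged: [5, 6, 8, 9, 15, 16, 16, 18]
Compare 23 vs 34: take 23 from left. Merged: [5, 6, 8, 9, 15, 16, 16, 18, 23]
Append remaining from right: [34, 39]. Merged: [5, 6, 8, 9, 15, 16, 16, 18, 23, 34, 39]

Final merged array: [5, 6, 8, 9, 15, 16, 16, 18, 23, 34, 39]
Total comparisons: 9

The merged array is [5, 6, 8, 9, 15, 16, 16, 18, 23, 34, 39], requiring 9 comparisons. The merge step runs in O(n) time where n is the total number of elements.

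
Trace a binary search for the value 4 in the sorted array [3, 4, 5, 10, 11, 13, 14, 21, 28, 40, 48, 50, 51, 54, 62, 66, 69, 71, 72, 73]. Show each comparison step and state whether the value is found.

Binary search for 4 in [3, 4, 5, 10, 11, 13, 14, 21, 28, 40, 48, 50, 51, 54, 62, 66, 69, 71, 72, 73]:

lo=0, hi=19, mid=9, arr[mid]=40 -> 40 > 4, search left half
lo=0, hi=8, mid=4, arr[mid]=11 -> 11 > 4, search left half
lo=0, hi=3, mid=1, arr[mid]=4 -> Found target at index 1!

Binary search finds 4 at index 1 after 3 comparisons. The search repeatedly halves the search space by comparing with the middle element.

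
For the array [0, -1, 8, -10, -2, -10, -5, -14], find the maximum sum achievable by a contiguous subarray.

Using Kadane's algorithm on [0, -1, 8, -10, -2, -10, -5, -14]:

Scanning through the array:
Position 1 (value -1): max_ending_here = -1, max_so_far = 0
Position 2 (value 8): max_ending_here = 8, max_so_far = 8
Position 3 (value -10): max_ending_here = -2, max_so_far = 8
Position 4 (value -2): max_ending_here = -2, max_so_far = 8
Position 5 (value -10): max_ending_here = -10, max_so_far = 8
Position 6 (value -5): max_ending_here = -5, max_so_far = 8
Position 7 (value -14): max_ending_here = -14, max_so_far = 8

Maximum subarray: [8]
Maximum sum: 8

The maximum subarray is [8] with sum 8. This subarray runs from index 2 to index 2.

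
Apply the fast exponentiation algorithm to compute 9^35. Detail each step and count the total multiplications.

Computing 9^35 by squaring (build up from 9^1; each line after the first costs one multiplication):

9^1 = 9
9^2 = (9^1)^2 = 9^2 = 81
9^4 = (9^2)^2 = 81^2 = 6561
9^8 = (9^4)^2 = 6561^2 = 43046721
9^16 = (9^8)^2 = 43046721^2 = 1853020188851841
9^17 = 9 * 9^16 = 9 * 1853020188851841 = 16677181699666569
9^34 = (9^17)^2 = 16677181699666569^2 = 278128389443693511257285776231761
9^35 = 9 * 9^34 = 9 * 278128389443693511257285776231761 = 2503155504993241601315571986085849

Result: 2503155504993241601315571986085849
Multiplications needed: 7 (7 lines after 9^1)

9^35 = 2503155504993241601315571986085849. Using exponentiation by squaring, this requires 7 multiplications. The key idea: if the exponent is even, square the half-power; if odd, multiply by the base once.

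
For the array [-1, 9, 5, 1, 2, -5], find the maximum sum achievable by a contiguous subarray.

Using Kadane's algorithm on [-1, 9, 5, 1, 2, -5]:

Scanning through the array:
Position 1 (value 9): max_ending_here = 9, max_so_far = 9
Position 2 (value 5): max_ending_here = 14, max_so_far = 14
Position 3 (value 1): max_ending_here = 15, max_so_far = 15
Position 4 (value 2): max_ending_here = 17, max_so_far = 17
Position 5 (value -5): max_ending_here = 12, max_so_far = 17

Maximum subarray: [9, 5, 1, 2]
Maximum sum: 17

The maximum subarray is [9, 5, 1, 2] with sum 17. This subarray runs from index 1 to index 4.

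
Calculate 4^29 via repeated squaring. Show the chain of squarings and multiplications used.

Computing 4^29 by squaring (build up from 4^1; each line after the first costs one multiplication):

4^1 = 4
4^2 = (4^1)^2 = 4^2 = 16
4^3 = 4 * 4^2 = 4 * 16 = 64
4^6 = (4^3)^2 = 64^2 = 4096
4^7 = 4 * 4^6 = 4 * 4096 = 16384
4^14 = (4^7)^2 = 16384^2 = 268435456
4^28 = (4^14)^2 = 268435456^2 = 72057594037927936
4^29 = 4 * 4^28 = 4 * 72057594037927936 = 288230376151711744

Result: 288230376151711744
Multiplications needed: 7 (7 lines after 4^1)

4^29 = 288230376151711744. Using exponentiation by squaring, this requires 7 multiplications. The key idea: if the exponent is even, square the half-power; if odd, multiply by the base once.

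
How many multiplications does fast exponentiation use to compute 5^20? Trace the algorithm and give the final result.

Computing 5^20 by squaring (build up from 5^1; each line after the first costs one multiplication):

5^1 = 5
5^2 = (5^1)^2 = 5^2 = 25
5^4 = (5^2)^2 = 25^2 = 625
5^5 = 5 * 5^4 = 5 * 625 = 3125
5^10 = (5^5)^2 = 3125^2 = 9765625
5^20 = (5^10)^2 = 9765625^2 = 95367431640625

Result: 95367431640625
Multiplications needed: 5 (5 lines after 5^1)

5^20 = 95367431640625. Using exponentiation by squaring, this requires 5 multiplications. The key idea: if the exponent is even, square the half-power; if odd, multiply by the base once.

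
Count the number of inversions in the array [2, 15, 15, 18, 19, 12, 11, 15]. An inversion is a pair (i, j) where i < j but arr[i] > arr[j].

Finding inversions in [2, 15, 15, 18, 19, 12, 11, 15]:

(1, 5): arr[1]=15 > arr[5]=12
(1, 6): arr[1]=15 > arr[6]=11
(2, 5): arr[2]=15 > arr[5]=12
(2, 6): arr[2]=15 > arr[6]=11
(3, 5): arr[3]=18 > arr[5]=12
(3, 6): arr[3]=18 > arr[6]=11
(3, 7): arr[3]=18 > arr[7]=15
(4, 5): arr[4]=19 > arr[5]=12
(4, 6): arr[4]=19 > arr[6]=11
(4, 7): arr[4]=19 > arr[7]=15
(5, 6): arr[5]=12 > arr[6]=11

Total inversions: 11

The array has 11 inversion(s): (1,5), (1,6), (2,5), (2,6), (3,5), (3,6), (3,7), (4,5), (4,6), (4,7), (5,6). Each pair (i,j) satisfies i < j and arr[i] > arr[j].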